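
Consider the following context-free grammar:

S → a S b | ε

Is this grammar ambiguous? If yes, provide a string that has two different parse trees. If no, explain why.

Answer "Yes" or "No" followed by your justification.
At every step exactly one production applies: if the remaining string to generate is non-empty it starts with a and ends with b, forcing S → a S b; if it is empty, S → ε is forced. Hence each string a^n b^n has exactly one derivation (S → a S b applied n times, then S → ε) and one parse tree.

Final answer: No - the grammar is unambiguous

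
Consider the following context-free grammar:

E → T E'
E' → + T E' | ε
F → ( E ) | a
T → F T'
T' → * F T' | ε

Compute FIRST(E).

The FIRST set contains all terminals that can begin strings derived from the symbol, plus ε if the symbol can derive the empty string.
FIRST(F): F → ( E ) contributes '(' and F → a contributes 'a', so FIRST(F) = {(, a}. F is not nullable.
FIRST(T): T → F T' begins with F, and F is not nullable, so FIRST(T) = FIRST(F) = {(, a}.
FIRST(E): E → T E' begins with T, and T is not nullable, so FIRST(E) = FIRST(T) = {(, a}.

Final answer: {(, a}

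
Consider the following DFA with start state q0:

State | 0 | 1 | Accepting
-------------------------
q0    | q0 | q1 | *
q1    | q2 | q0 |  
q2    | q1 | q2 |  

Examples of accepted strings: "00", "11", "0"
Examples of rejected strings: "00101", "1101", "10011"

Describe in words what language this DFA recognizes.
binary numbers divisible by 3 (treating the string as a binary integer; leading zeros allowed, the empty string counts as 0)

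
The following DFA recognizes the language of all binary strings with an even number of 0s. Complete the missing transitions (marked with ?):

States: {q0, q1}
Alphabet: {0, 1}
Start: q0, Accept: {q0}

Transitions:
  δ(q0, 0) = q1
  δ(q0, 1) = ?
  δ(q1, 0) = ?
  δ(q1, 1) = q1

What each state remembers (consistent with the given transitions and accept states):
  q0: an even number of 0s has been read so far
  q1: an odd number of 0s has been read so far
Filling in the missing entries:
  δ(q0, 1): in q0 (an even number of 0s has been read so far), after reading 1 we have: an even number of 0s has been read so far → q0
  δ(q1, 0): in q1 (an odd number of 0s has been read so far), after reading 0 we have: an even number of 0s has been read so far → q0

Final answer: δ(q0, 1) = q0; δ(q1, 0) = q0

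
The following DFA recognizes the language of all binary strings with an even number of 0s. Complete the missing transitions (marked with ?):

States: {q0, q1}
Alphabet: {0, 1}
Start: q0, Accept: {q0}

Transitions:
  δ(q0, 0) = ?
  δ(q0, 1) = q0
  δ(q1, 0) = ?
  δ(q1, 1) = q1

What each state remembers (consistent with the given transitions and accept states):
  q0: an even number of 0s has been read so far
  q1: an odd number of 0s has been read so far
Filling in the missing entries:
  δ(q0, 0): in q0 (an even number of 0s has been read so far), after reading 0 we have: an odd number of 0s has been read so far → q1
  δ(q1, 0): in q1 (an odd number of 0s has been read so far), after reading 0 we have: an even number of 0s has been read so far → q0

Final answer: δ(q0, 0) = q1; δ(q1, 0) = q0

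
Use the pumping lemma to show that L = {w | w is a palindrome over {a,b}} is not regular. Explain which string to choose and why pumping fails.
Language: L = {w | w is a palindrome over {a,b}} (strings that read the same forwards and backwards)
Step 1: Assume for contradiction that L is regular, with pumping length p.
Step 2: Choose s = a^p b a^p. Then s ∈ L (it reads the same forwards and backwards) and |s| ≥ p.
Step 3: Consider any decomposition s = xyz with |xy| ≤ p and |y| > 0. Since |xy| ≤ p and the first p symbols of s are all a's, y = a^k for some k with 1 ≤ k ≤ p.
Step 4: Pumping up (i = 2): xy²z = a^(p+k) b a^p. Its reverse is a^p b a^(p+k) ≠ a^(p+k) b a^p (the single b is no longer in the middle), so xy²z is not a palindrome and xy²z ∉ L.
This contradicts the pumping lemma, so L is not regular.

Final answer: Choose s = a^p b a^p. Since |xy| ≤ p, y = a^k with k ≥ 1. Then xy²z = a^(p+k) b a^p is not a palindrome, so ∉ L.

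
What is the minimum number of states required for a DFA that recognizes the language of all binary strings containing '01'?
Language: binary strings containing '01'
Lower bound (Myhill–Nerode): the prefixes ε, 0, 01 are pairwise distinguishable:
  ε vs 01: suffix ε distinguishes them (ε is rejected, 01 is accepted)
  0 vs 01: suffix ε distinguishes them (0 is rejected, 01 is accepted)
  ε vs 0: suffix 1 distinguishes them (ε·1 = 1 is rejected, 0·1 = 01 is accepted)
So any DFA needs at least 3 states.
Upper bound: a DFA with 3 states exists (one state per class above: 'no progress', 'last symbol 0', and 'seen 01' (accepting sink)).
Minimum states: 3

Final answer: 3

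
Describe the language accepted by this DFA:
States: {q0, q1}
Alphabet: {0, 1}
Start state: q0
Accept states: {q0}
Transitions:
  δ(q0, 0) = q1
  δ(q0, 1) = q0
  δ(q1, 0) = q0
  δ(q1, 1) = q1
Analyzing the DFA structure:
Start state: q0
Accept states: {q0}
Interpreting what each state remembers (checking against the transitions):
  q0: an even number of 0s has been read so far
  q1: an odd number of 0s has been read so far
  δ(q0, 0): in q0 (an even number of 0s has been read so far), after reading 0 we have: an odd number of 0s has been read so far → q1
  δ(q0, 1): in q0 (an even number of 0s has been read so far), after reading 1 we have: an even number of 0s has been read so far → q0
  δ(q1, 0): in q1 (an odd number of 0s has been read so far), after reading 0 we have: an even number of 0s has been read so far → q0
  δ(q1, 1): in q1 (an odd number of 0s has been read so far), after reading 1 we have: an odd number of 0s has been read so far → q1
A string is accepted iff it ends in {q0}, i.e. an even number of 0s has been read so far.
Language: All binary strings with an even number of 0s

Final answer: All binary strings with an even number of 0s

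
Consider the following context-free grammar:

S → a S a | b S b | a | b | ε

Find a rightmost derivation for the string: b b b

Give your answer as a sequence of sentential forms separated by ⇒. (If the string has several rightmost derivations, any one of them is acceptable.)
Start with S.
Step 1: the rightmost non-terminal is S; apply S → b S b:  b S b
Step 2: the rightmost non-terminal is S; apply S → b:  b b b

Final answer: S ⇒ b S b ⇒ b b b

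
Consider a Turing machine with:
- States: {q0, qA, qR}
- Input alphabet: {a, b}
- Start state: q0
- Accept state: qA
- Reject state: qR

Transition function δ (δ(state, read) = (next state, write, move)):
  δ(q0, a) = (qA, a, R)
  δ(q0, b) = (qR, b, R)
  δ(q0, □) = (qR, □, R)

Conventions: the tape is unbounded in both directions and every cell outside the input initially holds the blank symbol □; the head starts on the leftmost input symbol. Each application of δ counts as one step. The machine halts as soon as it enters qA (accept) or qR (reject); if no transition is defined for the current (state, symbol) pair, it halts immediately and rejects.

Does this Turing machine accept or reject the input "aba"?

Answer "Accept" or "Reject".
Step 0: [q0]aba (head at position 0)
Step 1: δ(q0, a) = (qA, a, R)  ⊢  a[qA]ba (head at position 1)
The machine is in qA, so it halts and accepts.

Final answer: Accept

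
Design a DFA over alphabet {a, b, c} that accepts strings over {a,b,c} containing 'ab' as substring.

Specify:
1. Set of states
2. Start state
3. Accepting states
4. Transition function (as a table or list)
One valid DFA (any DFA recognizing the same language is acceptable):
States: {q0, q1, q2}
Start: q0
Accepting: {q2}
Transitions (accepting states marked with *):
State | a | b | c | Accepting
-----------------------------
q0    | q1 | q0 | q0 |  
q1    | q1 | q2 | q0 |  
q2    | q2 | q2 | q2 | *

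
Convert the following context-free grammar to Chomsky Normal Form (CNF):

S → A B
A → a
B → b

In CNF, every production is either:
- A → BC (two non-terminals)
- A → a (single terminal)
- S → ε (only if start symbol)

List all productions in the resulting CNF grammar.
The grammar has no ε-productions or unit productions to eliminate.
S → A B is already in CNF (two non-terminals) – keep it.
A → a is already in CNF (single terminal) – keep it.
B → b is already in CNF (single terminal) – keep it.
Resulting CNF grammar (3 productions): A → a; B → b; S → A B

Final answer: A → a; B → b; S → A B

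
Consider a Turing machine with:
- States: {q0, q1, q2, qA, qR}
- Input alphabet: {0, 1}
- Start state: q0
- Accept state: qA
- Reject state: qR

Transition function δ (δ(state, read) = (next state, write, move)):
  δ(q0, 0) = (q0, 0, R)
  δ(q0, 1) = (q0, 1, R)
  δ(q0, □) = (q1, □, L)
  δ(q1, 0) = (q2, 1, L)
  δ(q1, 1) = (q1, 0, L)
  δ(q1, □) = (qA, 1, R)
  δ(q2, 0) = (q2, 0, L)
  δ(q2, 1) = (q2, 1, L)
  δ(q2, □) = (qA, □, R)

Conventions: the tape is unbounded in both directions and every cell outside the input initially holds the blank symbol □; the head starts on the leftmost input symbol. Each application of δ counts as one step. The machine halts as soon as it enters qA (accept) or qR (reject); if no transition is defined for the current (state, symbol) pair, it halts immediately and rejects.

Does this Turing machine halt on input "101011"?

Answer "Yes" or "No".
Step 0: [q0]101011 (head at position 0)
Step 1: δ(q0, 1) = (q0, 1, R)  ⊢  1[q0]01011 (head at position 1)
Step 2: δ(q0, 0) = (q0, 0, R)  ⊢  10[q0]1011 (head at position 2)
Step 3: δ(q0, 1) = (q0, 1, R)  ⊢  101[q0]011 (head at position 3)
Step 4: δ(q0, 0) = (q0, 0, R)  ⊢  1010[q0]11 (head at position 4)
Step 5: δ(q0, 1) = (q0, 1, R)  ⊢  10101[q0]1 (head at position 5)
Step 6: δ(q0, 1) = (q0, 1, R)  ⊢  101011[q0]□ (head at position 6)
Step 7: δ(q0, □) = (q1, □, L)  ⊢  10101[q1]1□ (head at position 5)
Step 8: δ(q1, 1) = (q1, 0, L)  ⊢  1010[q1]10□ (head at position 4)
Step 9: δ(q1, 1) = (q1, 0, L)  ⊢  101[q1]000□ (head at position 3)
Step 10: δ(q1, 0) = (q2, 1, L)  ⊢  10[q2]1100□ (head at position 2)
Step 11: δ(q2, 1) = (q2, 1, L)  ⊢  1[q2]01100□ (head at position 1)
Step 12: δ(q2, 0) = (q2, 0, L)  ⊢  [q2]101100□ (head at position 0)
Step 13: δ(q2, 1) = (q2, 1, L)  ⊢  [q2]□101100□ (head at position -1)
Step 14: δ(q2, □) = (qA, □, R)  ⊢  □[qA]101100□ (head at position 0)
The machine is in qA, so it halts and accepts.
It halts after 14 steps.

Final answer: Yes - halts after 14 steps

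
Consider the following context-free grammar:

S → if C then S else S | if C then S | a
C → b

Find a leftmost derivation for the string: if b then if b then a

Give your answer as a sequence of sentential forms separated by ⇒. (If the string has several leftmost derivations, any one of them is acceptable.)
Start with S.
Step 1: the leftmost non-terminal is S; apply S → if C then S:  if C then S
Step 2: the leftmost non-terminal is C; apply C → b:  if b then S
Step 3: the leftmost non-terminal is S; apply S → if C then S:  if b then if C then S
Step 4: the leftmost non-terminal is C; apply C → b:  if b then if b then S
Step 5: the leftmost non-terminal is S; apply S → a:  if b then if b then a

Final answer: S ⇒ if C then S ⇒ if b then S ⇒ if b then if C then S ⇒ if b then if b then S ⇒ if b then if b then a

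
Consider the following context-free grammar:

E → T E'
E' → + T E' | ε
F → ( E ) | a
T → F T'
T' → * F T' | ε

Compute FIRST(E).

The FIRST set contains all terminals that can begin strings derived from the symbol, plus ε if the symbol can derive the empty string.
FIRST(F): F → ( E ) contributes '(' and F → a contributes 'a', so FIRST(F) = {(, a}. F is not nullable.
FIRST(T): T → F T' begins with F, and F is not nullable, so FIRST(T) = FIRST(F) = {(, a}.
FIRST(E): E → T E' begins with T, and T is not nullable, so FIRST(E) = FIRST(T) = {(, a}.

Final answer: {(, a}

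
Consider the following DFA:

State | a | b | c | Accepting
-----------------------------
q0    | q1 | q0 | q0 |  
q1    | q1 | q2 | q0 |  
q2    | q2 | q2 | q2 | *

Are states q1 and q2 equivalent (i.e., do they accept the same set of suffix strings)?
Try the suffix ε (the empty string).
From q1: q1 — not accepting.
From q2: q2 — accepting.
The two states disagree on this suffix, so they are not equivalent.

Final answer: No. Distinguishing string: ε (the empty string) - accepted from q2 but not from q1.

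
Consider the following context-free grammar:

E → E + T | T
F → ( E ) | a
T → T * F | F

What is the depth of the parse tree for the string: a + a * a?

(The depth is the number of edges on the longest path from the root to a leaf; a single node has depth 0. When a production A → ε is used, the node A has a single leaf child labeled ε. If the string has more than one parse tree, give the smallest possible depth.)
The grammar is unambiguous; the parse tree of a + a * a is:
E → E + T at the root (depth 0).
  Left E (depth 1) → T (2) → F (3) → a (4).
  Right T (depth 1) → T * F; that T (2) → F (3) → a (4); F (2) → a (3).
The longest root-to-leaf paths have 4 edges.
Depth = 4.

Final answer: 4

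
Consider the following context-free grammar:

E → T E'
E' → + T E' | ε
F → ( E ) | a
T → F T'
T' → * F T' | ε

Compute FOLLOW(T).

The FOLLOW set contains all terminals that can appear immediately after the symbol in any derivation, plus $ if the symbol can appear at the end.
Useful FIRST sets: FIRST(E') = {+, ε}, FIRST(T') = {*, ε} (both E' and T' are nullable).
FOLLOW(E): E is the start symbol → $; E appears in F → ( E ) followed by ')' → FOLLOW(E) = {), $}.
FOLLOW(E'): E' appears at the right end of E → T E' and of E' → + T E', so FOLLOW(E') ⊇ FOLLOW(E) (the second occurrence adds nothing new). FOLLOW(E') = {), $}.
FOLLOW(T): in E → T E' and E' → + T E', T is followed by E': add FIRST(E') minus ε = {+}; since E' is nullable, also add FOLLOW(E) and FOLLOW(E') = {), $}. FOLLOW(T) = {+, ), $}.

Final answer: {$, ), +}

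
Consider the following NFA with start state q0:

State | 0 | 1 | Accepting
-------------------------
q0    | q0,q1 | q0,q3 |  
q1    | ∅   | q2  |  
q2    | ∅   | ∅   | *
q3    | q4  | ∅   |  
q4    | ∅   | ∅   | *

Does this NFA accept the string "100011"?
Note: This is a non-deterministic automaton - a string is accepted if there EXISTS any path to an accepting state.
Track the set of states the NFA could be in: start {q0}
Read '1': {q0} → {q0, q3}
Read '0': {q0, q3} → {q0, q1, q4}
Read '0': {q0, q1, q4} → {q0, q1}
Read '0': {q0, q1} → {q0, q1}
Read '1': {q0, q1} → {q0, q2, q3}
Read '1': {q0, q2, q3} → {q0, q3}
Final set {q0, q3} contains no accepting state → rejected.

Final answer: No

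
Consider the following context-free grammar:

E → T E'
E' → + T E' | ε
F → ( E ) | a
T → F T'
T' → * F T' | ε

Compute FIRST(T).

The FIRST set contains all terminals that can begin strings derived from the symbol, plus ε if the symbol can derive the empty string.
FIRST(F): F → ( E ) contributes '(' and F → a contributes 'a', so FIRST(F) = {(, a}. F is not nullable.
FIRST(T): T → F T' begins with F, and F is not nullable, so FIRST(T) = FIRST(F) = {(, a}.

Final answer: {(, a}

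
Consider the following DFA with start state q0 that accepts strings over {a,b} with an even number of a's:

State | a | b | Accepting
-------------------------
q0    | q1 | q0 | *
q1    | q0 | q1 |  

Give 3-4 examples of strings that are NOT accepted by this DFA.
Any strings that end in a non-accepting state work; for example:
"a": q0 → q1; q1 is not accepting → rejected
"ab": q0 → q1 → q1; q1 is not accepting → rejected
"aaba": q0 → q1 → q0 → q0 → q1; q1 is not accepting → rejected
"babb": q0 → q0 → q1 → q1 → q1; q1 is not accepting → rejected

Final answer: "a", "ab", "aaba", "babb"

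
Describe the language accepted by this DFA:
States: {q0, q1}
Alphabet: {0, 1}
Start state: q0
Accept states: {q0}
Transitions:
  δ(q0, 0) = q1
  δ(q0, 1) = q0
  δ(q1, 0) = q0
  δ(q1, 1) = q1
Analyzing the DFA structure:
Start state: q0
Accept states: {q0}
Interpreting what each state remembers (checking against the transitions):
  q0: an even number of 0s has been read so far
  q1: an odd number of 0s has been read so far
  δ(q0, 0): in q0 (an even number of 0s has been read so far), after reading 0 we have: an odd number of 0s has been read so far → q1
  δ(q0, 1): in q0 (an even number of 0s has been read so far), after reading 1 we have: an even number of 0s has been read so far → q0
  δ(q1, 0): in q1 (an odd number of 0s has been read so far), after reading 0 we have: an even number of 0s has been read so far → q0
  δ(q1, 1): in q1 (an odd number of 0s has been read so far), after reading 1 we have: an odd number of 0s has been read so far → q1
A string is accepted iff it ends in {q0}, i.e. an even number of 0s has been read so far.
Language: All binary strings with an even number of 0s

Final answer: All binary strings with an even number of 0s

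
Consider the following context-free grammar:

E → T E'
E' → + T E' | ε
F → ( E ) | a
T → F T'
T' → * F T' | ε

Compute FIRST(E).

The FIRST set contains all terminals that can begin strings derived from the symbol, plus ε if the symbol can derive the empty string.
FIRST(F): F → ( E ) contributes '(' and F → a contributes 'a', so FIRST(F) = {(, a}. F is not nullable.
FIRST(T): T → F T' begins with F, and F is not nullable, so FIRST(T) = FIRST(F) = {(, a}.
FIRST(E): E → T E' begins with T, and T is not nullable, so FIRST(E) = FIRST(T) = {(, a}.

Final answer: {(, a}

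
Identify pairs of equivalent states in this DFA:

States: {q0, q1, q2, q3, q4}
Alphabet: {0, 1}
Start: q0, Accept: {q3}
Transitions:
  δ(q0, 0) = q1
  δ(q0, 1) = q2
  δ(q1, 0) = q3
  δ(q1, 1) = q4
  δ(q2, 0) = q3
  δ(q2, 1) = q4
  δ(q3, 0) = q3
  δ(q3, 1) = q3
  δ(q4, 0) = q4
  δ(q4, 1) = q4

Using the table-filling algorithm:
Round 0 – mark pairs where exactly one state is accepting: (q0,q3), (q1,q3), (q2,q3), (q3,q4)
Round 1 – newly marked: (q0,q1) [on 0: q1 vs q3, already marked]; (q0,q2) [on 0: q1 vs q3, already marked]; (q1,q4) [on 0: q3 vs q4, already marked]; (q2,q4) [on 0: q3 vs q4, already marked]
Round 2 – newly marked: (q0,q4) [on 0: q1 vs q4, already marked]
No further pairs can be marked.
(q1, q2) unmarked: δ(q1,0)=q3, δ(q2,0)=q3; δ(q1,1)=q4, δ(q2,1)=q4 → equivalent
Equivalent pairs: (q1, q2)

Final answer: Equivalent pairs: (q1, q2)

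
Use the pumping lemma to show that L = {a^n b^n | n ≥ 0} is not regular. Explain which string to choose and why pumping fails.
Language: L = {a^n b^n | n ≥ 0} (equal numbers of a's followed by b's)
Step 1: Assume for contradiction that L is regular, with pumping length p.
Step 2: Choose s = a^p b^p. Then s ∈ L (it has p a's followed by p b's) and |s| ≥ p.
Step 3: Consider any decomposition s = xyz with |xy| ≤ p and |y| > 0. Since |xy| ≤ p and the first p symbols of s are all a's, y = a^k for some k with 1 ≤ k ≤ p.
Step 4: Pumping up (i = 2): xy²z = a^(p+k) b^p, which has more a's than b's, so xy²z ∉ L.
This contradicts the pumping lemma, so L is not regular.

Final answer: Choose s = a^p b^p. Since |xy| ≤ p, y = a^k with k ≥ 1. Then xy²z = a^(p+k) b^p ∉ L.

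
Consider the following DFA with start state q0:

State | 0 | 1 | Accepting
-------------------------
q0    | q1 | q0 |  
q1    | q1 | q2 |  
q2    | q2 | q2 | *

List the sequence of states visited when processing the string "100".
q0 → q0 → q1 → q1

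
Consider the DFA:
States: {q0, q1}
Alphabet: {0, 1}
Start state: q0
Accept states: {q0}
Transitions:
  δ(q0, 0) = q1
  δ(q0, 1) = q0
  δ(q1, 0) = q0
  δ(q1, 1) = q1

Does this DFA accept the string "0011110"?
Processing string "0011110":
  q0 --0--> q1
  q1 --0--> q0
  q0 --1--> q0
  q0 --1--> q0
  q0 --1--> q0
  q0 --1--> q0
  q0 --0--> q1
Final state: q1
Accept states: {q0}
q1 is not an accept state, so the string is rejected.

Final answer: No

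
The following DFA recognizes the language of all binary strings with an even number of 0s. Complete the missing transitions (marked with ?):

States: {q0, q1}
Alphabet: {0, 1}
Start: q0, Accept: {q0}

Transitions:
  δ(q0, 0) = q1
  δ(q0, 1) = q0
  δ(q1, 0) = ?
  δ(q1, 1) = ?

What each state remembers (consistent with the given transitions and accept states):
  q0: an even number of 0s has been read so far
  q1: an odd number of 0s has been read so far
Filling in the missing entries:
  δ(q1, 0): in q1 (an odd number of 0s has been read so far), after reading 0 we have: an even number of 0s has been read so far → q0
  δ(q1, 1): in q1 (an odd number of 0s has been read so far), after reading 1 we have: an odd number of 0s has been read so far → q1

Final answer: δ(q1, 0) = q0; δ(q1, 1) = q1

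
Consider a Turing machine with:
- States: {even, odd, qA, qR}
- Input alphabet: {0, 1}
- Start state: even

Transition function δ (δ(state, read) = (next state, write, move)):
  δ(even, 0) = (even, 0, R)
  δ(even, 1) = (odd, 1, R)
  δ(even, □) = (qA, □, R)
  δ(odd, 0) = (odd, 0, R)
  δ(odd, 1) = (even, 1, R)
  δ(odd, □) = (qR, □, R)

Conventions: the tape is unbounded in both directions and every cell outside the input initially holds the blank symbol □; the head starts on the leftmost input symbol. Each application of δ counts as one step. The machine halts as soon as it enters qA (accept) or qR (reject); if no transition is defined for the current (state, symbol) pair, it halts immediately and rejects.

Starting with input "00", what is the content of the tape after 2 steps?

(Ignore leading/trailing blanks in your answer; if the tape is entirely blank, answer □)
Step 0: [even]00 (head at position 0)
Step 1: δ(even, 0) = (even, 0, R)  ⊢  0[even]0 (head at position 1)
Step 2: δ(even, 0) = (even, 0, R)  ⊢  00[even]□ (head at position 2)
Tape after 2 steps (ignoring surrounding blanks): 00

Final answer: Tape: 00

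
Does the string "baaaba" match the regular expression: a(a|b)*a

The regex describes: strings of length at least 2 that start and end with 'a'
No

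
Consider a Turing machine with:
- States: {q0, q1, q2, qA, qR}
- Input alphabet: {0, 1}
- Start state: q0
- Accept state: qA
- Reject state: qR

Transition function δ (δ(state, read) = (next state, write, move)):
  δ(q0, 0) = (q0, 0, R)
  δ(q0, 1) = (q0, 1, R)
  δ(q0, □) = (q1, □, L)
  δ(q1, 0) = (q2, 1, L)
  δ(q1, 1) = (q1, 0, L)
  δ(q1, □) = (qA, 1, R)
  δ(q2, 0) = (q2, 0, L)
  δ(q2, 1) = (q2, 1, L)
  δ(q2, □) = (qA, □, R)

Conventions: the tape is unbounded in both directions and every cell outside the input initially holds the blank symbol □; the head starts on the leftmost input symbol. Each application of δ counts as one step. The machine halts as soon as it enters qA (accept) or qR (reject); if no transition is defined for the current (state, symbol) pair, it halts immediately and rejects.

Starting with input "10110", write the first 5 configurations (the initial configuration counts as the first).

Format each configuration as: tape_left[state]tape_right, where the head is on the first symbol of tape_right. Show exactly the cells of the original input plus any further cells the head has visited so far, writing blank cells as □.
Step 0: [q0]10110 (head at position 0)
Step 1: δ(q0, 1) = (q0, 1, R)  ⊢  1[q0]0110 (head at position 1)
Step 2: δ(q0, 0) = (q0, 0, R)  ⊢  10[q0]110 (head at position 2)
Step 3: δ(q0, 1) = (q0, 1, R)  ⊢  101[q0]10 (head at position 3)
Step 4: δ(q0, 1) = (q0, 1, R)  ⊢  1011[q0]0 (head at position 4)

Final answer: [q0]10110 ⊢ 1[q0]0110 ⊢ 10[q0]110 ⊢ 101[q0]10 ⊢ 1011[q0]0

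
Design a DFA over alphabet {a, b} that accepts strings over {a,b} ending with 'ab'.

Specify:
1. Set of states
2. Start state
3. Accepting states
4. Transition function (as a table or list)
One valid DFA (any DFA recognizing the same language is acceptable):
States: {q0, q1, q2}
Start: q0
Accepting: {q2}
Transitions (accepting states marked with *):
State | a | b | Accepting
-------------------------
q0    | q1 | q0 |  
q1    | q1 | q2 |  
q2    | q1 | q0 | *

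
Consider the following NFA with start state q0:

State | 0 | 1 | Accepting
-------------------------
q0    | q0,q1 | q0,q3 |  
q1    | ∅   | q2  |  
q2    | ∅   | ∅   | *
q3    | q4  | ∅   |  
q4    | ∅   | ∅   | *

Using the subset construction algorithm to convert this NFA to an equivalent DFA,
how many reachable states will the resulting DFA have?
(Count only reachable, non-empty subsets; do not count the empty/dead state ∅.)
Start subset: {q0}
{q0}: on 0 → {q0, q1}, on 1 → {q0, q3}
{q0, q1}: on 0 → {q0, q1}, on 1 → {q0, q2, q3}
{q0, q3}: on 0 → {q0, q1, q4}, on 1 → {q0, q3}
{q0, q2, q3}: on 0 → {q0, q1, q4}, on 1 → {q0, q3}
{q0, q1, q4}: on 0 → {q0, q1}, on 1 → {q0, q2, q3}
Reachable non-empty subsets: {q0}, {q0, q1}, {q0, q3}, {q0, q2, q3}, {q0, q1, q4} — 5 in total.

Final answer: 5 states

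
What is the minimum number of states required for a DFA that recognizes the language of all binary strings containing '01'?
Language: binary strings containing '01'
Lower bound (Myhill–Nerode): the prefixes ε, 0, 01 are pairwise distinguishable:
  ε vs 01: suffix ε distinguishes them (ε is rejected, 01 is accepted)
  0 vs 01: suffix ε distinguishes them (0 is rejected, 01 is accepted)
  ε vs 0: suffix 1 distinguishes them (ε·1 = 1 is rejected, 0·1 = 01 is accepted)
So any DFA needs at least 3 states.
Upper bound: a DFA with 3 states exists (one state per class above: 'no progress', 'last symbol 0', and 'seen 01' (accepting sink)).
Minimum states: 3

Final answer: 3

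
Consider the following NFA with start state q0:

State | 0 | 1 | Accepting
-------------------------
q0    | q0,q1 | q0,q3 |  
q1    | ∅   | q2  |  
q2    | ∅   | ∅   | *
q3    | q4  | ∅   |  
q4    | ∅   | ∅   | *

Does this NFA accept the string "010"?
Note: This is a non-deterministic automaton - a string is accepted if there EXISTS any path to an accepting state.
Track the set of states the NFA could be in: start {q0}
Read '0': {q0} → {q0, q1}
Read '1': {q0, q1} → {q0, q2, q3}
Read '0': {q0, q2, q3} → {q0, q1, q4}
Final set {q0, q1, q4} contains accepting state(s) {q4} → accepted.

Final answer: Yes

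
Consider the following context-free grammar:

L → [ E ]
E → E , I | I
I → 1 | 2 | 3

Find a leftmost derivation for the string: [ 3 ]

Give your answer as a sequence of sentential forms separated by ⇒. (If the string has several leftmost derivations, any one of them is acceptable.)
Start with L.
Step 1: the leftmost non-terminal is L; apply L → [ E ]:  [ E ]
Step 2: the leftmost non-terminal is E; apply E → I:  [ I ]
Step 3: the leftmost non-terminal is I; apply I → 3:  [ 3 ]

Final answer: L ⇒ [ E ] ⇒ [ I ] ⇒ [ 3 ]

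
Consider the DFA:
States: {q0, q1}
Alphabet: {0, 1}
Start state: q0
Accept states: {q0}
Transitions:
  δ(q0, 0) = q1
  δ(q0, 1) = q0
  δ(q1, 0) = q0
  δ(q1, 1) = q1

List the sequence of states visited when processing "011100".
Starting at q0
Read '0': q0 -> q1
Read '1': q1 -> q1
Read '1': q1 -> q1
Read '1': q1 -> q1
Read '0': q1 -> q0
Read '0': q0 -> q1

Final answer: q0 -> q1 -> q1 -> q1 -> q1 -> q0 -> q1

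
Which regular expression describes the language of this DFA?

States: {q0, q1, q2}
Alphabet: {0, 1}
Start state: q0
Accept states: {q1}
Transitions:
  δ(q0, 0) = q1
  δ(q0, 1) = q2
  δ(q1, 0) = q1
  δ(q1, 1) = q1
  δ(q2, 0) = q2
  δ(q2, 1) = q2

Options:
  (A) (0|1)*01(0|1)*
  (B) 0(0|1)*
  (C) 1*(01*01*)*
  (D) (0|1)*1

Testing sample strings against the DFA:
  '11' -> rejected
  '111' -> rejected
  '1101' -> rejected
  '10' -> rejected
Checking each option for a counterexample:
  (A) (0|1)*01(0|1)*: '0' is accepted by the DFA but does not match the regex → eliminated
  (B) 0(0|1)*: agrees with the DFA on all strings of length ≤ 4
  (C) 1*(01*01*)*: ε is rejected by the DFA but matches the regex → eliminated
  (D) (0|1)*1: '0' is accepted by the DFA but does not match the regex → eliminated
Only (B) 0(0|1)* is consistent with the DFA.

Final answer: (B) 0(0|1)*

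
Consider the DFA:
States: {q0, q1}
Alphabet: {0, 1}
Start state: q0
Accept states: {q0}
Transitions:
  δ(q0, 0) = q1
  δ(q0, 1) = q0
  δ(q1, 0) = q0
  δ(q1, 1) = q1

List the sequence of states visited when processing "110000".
Starting at q0
Read '1': q0 -> q0
Read '1': q0 -> q0
Read '0': q0 -> q1
Read '0': q1 -> q0
Read '0': q0 -> q1
Read '0': q1 -> q0

Final answer: q0 -> q0 -> q0 -> q1 -> q0 -> q1 -> q0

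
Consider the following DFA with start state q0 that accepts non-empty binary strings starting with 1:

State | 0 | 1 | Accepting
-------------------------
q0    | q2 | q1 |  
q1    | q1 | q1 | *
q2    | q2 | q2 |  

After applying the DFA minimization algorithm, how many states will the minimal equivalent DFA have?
All 3 states are reachable from q0, so none can be removed as unreachable.
Table-filling: first mark every (accepting, non-accepting) pair as distinguishable (accepting: {q1}; non-accepting: {q0, q2}).
Round 1: (q0, q2) on '1' go to q1 and q2, already distinguishable → mark.
Every pair of states is distinguishable, so the DFA is already minimal.
Equivalence classes: {q0}, {q1}, {q2} → 3 states.

Final answer: 3 states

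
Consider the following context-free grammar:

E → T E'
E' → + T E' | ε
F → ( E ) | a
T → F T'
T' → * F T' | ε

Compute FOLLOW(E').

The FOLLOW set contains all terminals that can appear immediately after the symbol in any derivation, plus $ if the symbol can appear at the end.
Useful FIRST sets: FIRST(E') = {+, ε}, FIRST(T') = {*, ε} (both E' and T' are nullable).
FOLLOW(E): E is the start symbol → $; E appears in F → ( E ) followed by ')' → FOLLOW(E) = {), $}.
FOLLOW(E'): E' appears at the right end of E → T E' and of E' → + T E', so FOLLOW(E') ⊇ FOLLOW(E) (the second occurrence adds nothing new). FOLLOW(E') = {), $}.

Final answer: {$, )}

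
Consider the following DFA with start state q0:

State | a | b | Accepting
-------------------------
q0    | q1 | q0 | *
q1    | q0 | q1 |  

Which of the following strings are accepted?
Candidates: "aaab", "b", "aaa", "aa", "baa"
"aaab": q0 → q1 → q0 → q1 → q1; q1 is not accepting → rejected
"b": q0 → q0; q0 is accepting → accepted
"aaa": q0 → q1 → q0 → q1; q1 is not accepting → rejected
"aa": q0 → q1 → q0; q0 is accepting → accepted
"baa": q0 → q0 → q1 → q0; q0 is accepting → accepted

Final answer: "b", "aa", "baa"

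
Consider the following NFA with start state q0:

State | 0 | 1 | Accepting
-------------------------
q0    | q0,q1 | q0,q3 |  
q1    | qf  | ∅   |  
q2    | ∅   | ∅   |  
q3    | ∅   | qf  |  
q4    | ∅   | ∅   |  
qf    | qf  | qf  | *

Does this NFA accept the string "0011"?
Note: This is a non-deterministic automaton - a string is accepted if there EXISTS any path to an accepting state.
Track the set of states the NFA could be in: start {q0}
Read '0': {q0} → {q0, q1}
Read '0': {q0, q1} → {q0, q1, qf}
Read '1': {q0, q1, qf} → {q0, q3, qf}
Read '1': {q0, q3, qf} → {q0, q3, qf}
Final set {q0, q3, qf} contains accepting state(s) {qf} → accepted.

Final answer: Yes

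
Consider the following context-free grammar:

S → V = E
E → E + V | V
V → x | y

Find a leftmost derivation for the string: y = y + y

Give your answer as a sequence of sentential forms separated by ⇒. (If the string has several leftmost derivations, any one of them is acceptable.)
Start with S.
Step 1: the leftmost non-terminal is S; apply S → V = E:  V = E
Step 2: the leftmost non-terminal is V; apply V → y:  y = E
Step 3: the leftmost non-terminal is E; apply E → E + V:  y = E + V
Step 4: the leftmost non-terminal is E; apply E → V:  y = V + V
Step 5: the leftmost non-terminal is V; apply V → y:  y = y + V
Step 6: the leftmost non-terminal is V; apply V → y:  y = y + y

Final answer: S ⇒ V = E ⇒ y = E ⇒ y = E + V ⇒ y = V + V ⇒ y = y + V ⇒ y = y + y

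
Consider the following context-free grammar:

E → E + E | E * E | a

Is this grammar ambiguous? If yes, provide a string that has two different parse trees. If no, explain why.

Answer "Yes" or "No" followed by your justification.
Two different leftmost derivations of a + a * a:
  (1) E ⇒ E + E ⇒ a + E ⇒ a + E * E ⇒ a + a * E ⇒ a + a * a   (tree groups a + (a * a))
  (2) E ⇒ E * E ⇒ E + E * E ⇒ a + E * E ⇒ a + a * E ⇒ a + a * a   (tree groups (a + a) * a)
Two distinct leftmost derivations = two distinct parse trees, so the grammar is ambiguous.

Final answer: Yes - the string 'a + a * a' has two distinct leftmost derivations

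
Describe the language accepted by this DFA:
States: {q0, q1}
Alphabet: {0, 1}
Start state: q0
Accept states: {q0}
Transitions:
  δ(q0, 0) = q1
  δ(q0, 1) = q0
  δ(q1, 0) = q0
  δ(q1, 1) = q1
Analyzing the DFA structure:
Start state: q0
Accept states: {q0}
Interpreting what each state remembers (checking against the transitions):
  q0: an even number of 0s has been read so far
  q1: an odd number of 0s has been read so far
  δ(q0, 0): in q0 (an even number of 0s has been read so far), after reading 0 we have: an odd number of 0s has been read so far → q1
  δ(q0, 1): in q0 (an even number of 0s has been read so far), after reading 1 we have: an even number of 0s has been read so far → q0
  δ(q1, 0): in q1 (an odd number of 0s has been read so far), after reading 0 we have: an even number of 0s has been read so far → q0
  δ(q1, 1): in q1 (an odd number of 0s has been read so far), after reading 1 we have: an odd number of 0s has been read so far → q1
A string is accepted iff it ends in {q0}, i.e. an even number of 0s has been read so far.
Language: All binary strings with an even number of 0s

Final answer: All binary strings with an even number of 0s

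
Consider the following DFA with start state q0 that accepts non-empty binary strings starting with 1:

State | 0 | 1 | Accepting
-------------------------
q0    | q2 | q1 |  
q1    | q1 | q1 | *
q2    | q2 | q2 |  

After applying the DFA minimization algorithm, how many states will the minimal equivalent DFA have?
All 3 states are reachable from q0, so none can be removed as unreachable.
Table-filling: first mark every (accepting, non-accepting) pair as distinguishable (accepting: {q1}; non-accepting: {q0, q2}).
Round 1: (q0, q2) on '1' go to q1 and q2, already distinguishable → mark.
Every pair of states is distinguishable, so the DFA is already minimal.
Equivalence classes: {q0}, {q1}, {q2} → 3 states.

Final answer: 3 states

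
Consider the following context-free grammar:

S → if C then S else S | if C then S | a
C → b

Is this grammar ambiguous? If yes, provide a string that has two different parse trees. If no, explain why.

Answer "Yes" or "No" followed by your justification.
The 'dangling else' can attach to either if. Two leftmost derivations of  if b then if b then a else a:
  (1) S ⇒ if C then S else S ⇒ if b then S else S ⇒ if b then if C then S else S ⇒ if b then if b then S else S ⇒ if b then if b then a else S ⇒ if b then if b then a else a   (else belongs to the outer if)
  (2) S ⇒ if C then S ⇒ if b then S ⇒ if b then if C then S else S ⇒ if b then if b then S else S ⇒ if b then if b then a else S ⇒ if b then if b then a else a   (else belongs to the inner if)
Two distinct parse trees for the same string, so the grammar is ambiguous.

Final answer: Yes - the string 'if b then if b then a else a' has two distinct leftmost derivations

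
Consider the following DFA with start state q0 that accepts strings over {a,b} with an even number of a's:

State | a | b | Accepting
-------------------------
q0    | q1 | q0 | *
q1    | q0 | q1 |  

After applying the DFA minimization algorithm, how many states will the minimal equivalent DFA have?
All 2 states are reachable from q0, so none can be removed as unreachable.
Table-filling: first mark every (accepting, non-accepting) pair as distinguishable (accepting: {q0}; non-accepting: {q1}).
Every pair of states is distinguishable, so the DFA is already minimal.
Equivalence classes: {q0}, {q1} → 2 states.

Final answer: 2 states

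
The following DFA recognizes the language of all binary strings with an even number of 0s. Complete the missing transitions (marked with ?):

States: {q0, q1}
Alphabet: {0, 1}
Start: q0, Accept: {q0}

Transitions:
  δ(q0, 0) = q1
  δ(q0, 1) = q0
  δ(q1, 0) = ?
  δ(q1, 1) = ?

What each state remembers (consistent with the given transitions and accept states):
  q0: an even number of 0s has been read so far
  q1: an odd number of 0s has been read so far
Filling in the missing entries:
  δ(q1, 0): in q1 (an odd number of 0s has been read so far), after reading 0 we have: an even number of 0s has been read so far → q0
  δ(q1, 1): in q1 (an odd number of 0s has been read so far), after reading 1 we have: an odd number of 0s has been read so far → q1

Final answer: δ(q1, 0) = q0; δ(q1, 1) = q1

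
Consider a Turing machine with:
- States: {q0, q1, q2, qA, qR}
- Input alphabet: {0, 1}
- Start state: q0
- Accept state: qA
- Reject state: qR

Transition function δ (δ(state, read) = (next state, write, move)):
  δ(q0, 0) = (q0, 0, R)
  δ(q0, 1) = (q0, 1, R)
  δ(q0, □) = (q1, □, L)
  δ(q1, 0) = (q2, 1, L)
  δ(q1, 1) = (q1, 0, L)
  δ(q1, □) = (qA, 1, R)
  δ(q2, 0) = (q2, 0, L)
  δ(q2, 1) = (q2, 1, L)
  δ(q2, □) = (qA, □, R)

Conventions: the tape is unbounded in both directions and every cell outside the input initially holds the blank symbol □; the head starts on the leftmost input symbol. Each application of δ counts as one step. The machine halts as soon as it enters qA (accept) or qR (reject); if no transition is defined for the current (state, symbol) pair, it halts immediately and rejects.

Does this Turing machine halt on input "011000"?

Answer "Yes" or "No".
Step 0: [q0]011000 (head at position 0)
Step 1: δ(q0, 0) = (q0, 0, R)  ⊢  0[q0]11000 (head at position 1)
Step 2: δ(q0, 1) = (q0, 1, R)  ⊢  01[q0]1000 (head at position 2)
Step 3: δ(q0, 1) = (q0, 1, R)  ⊢  011[q0]000 (head at position 3)
Step 4: δ(q0, 0) = (q0, 0, R)  ⊢  0110[q0]00 (head at position 4)
Step 5: δ(q0, 0) = (q0, 0, R)  ⊢  01100[q0]0 (head at position 5)
Step 6: δ(q0, 0) = (q0, 0, R)  ⊢  011000[q0]□ (head at position 6)
Step 7: δ(q0, □) = (q1, □, L)  ⊢  01100[q1]0□ (head at position 5)
Step 8: δ(q1, 0) = (q2, 1, L)  ⊢  0110[q2]01□ (head at position 4)
Step 9: δ(q2, 0) = (q2, 0, L)  ⊢  011[q2]001□ (head at position 3)
Step 10: δ(q2, 0) = (q2, 0, L)  ⊢  01[q2]1001□ (head at position 2)
Step 11: δ(q2, 1) = (q2, 1, L)  ⊢  0[q2]11001□ (head at position 1)
Step 12: δ(q2, 1) = (q2, 1, L)  ⊢  [q2]011001□ (head at position 0)
Step 13: δ(q2, 0) = (q2, 0, L)  ⊢  [q2]□011001□ (head at position -1)
Step 14: δ(q2, □) = (qA, □, R)  ⊢  □[qA]011001□ (head at position 0)
The machine is in qA, so it halts and accepts.
It halts after 14 steps.

Final answer: Yes - halts after 14 steps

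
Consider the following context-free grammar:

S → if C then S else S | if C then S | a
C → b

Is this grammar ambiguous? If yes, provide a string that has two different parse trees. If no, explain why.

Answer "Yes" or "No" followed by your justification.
The 'dangling else' can attach to either if. Two leftmost derivations of  if b then if b then a else a:
  (1) S ⇒ if C then S else S ⇒ if b then S else S ⇒ if b then if C then S else S ⇒ if b then if b then S else S ⇒ if b then if b then a else S ⇒ if b then if b then a else a   (else belongs to the outer if)
  (2) S ⇒ if C then S ⇒ if b then S ⇒ if b then if C then S else S ⇒ if b then if b then S else S ⇒ if b then if b then a else S ⇒ if b then if b then a else a   (else belongs to the inner if)
Two distinct parse trees for the same string, so the grammar is ambiguous.

Final answer: Yes - the string 'if b then if b then a else a' has two distinct leftmost derivations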